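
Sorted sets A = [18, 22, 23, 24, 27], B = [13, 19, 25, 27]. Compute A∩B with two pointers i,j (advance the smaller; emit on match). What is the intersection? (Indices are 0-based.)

intersection = [27]

[i=0,j=0] 18>13 → j++
[i=0,j=1] 18<19 → i++
[i=1,j=1] 22>19 → j++
[i=1,j=2] 22<25 → i++
[i=2,j=2] 23<25 → i++
[i=3,j=2] 24<25 → i++
[i=4,j=2] 27>25 → j++
[i=4,j=3] 27==27 emit → i++,j++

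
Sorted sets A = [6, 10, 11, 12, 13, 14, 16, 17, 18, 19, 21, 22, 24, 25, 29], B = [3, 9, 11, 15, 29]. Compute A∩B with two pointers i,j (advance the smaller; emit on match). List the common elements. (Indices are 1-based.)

[i=1,j=1] 6>3 → j++
[i=1,j=2] 6<9 → i++
[i=2,j=2] 10>9 → j++
[i=2,j=3] 10<11 → i++
[i=3,j=3] 11==11 emit → i++,j++
[i=4,j=4] 12<15 → i++
[i=5,j=4] 13<15 → i++
[i=6,j=4] 14<15 → i++
[i=7,j=4] 16>15 → j++
[i=7,j=5] 16<29 → i++
[i=8,j=5] 17<29 → i++
[i=9,j=5] 18<29 → i++
[i=10,j=5] 19<29 → i++
[i=11,j=5] 21<29 → i++
[i=12,j=5] 22<29 → i++
[i=13,j=5] 24<29 → i++
[i=14,j=5] 25<29 → i++
[i=15,j=5] 29==29 emit → i++,j++

intersection = [11, 29]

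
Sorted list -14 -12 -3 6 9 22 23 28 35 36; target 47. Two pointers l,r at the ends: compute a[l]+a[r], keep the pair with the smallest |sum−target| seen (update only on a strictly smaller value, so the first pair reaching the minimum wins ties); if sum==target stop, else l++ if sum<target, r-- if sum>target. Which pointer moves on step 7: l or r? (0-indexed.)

[0,9] -14+36=22 d=25 * → l++
[1,9] -12+36=24 d=23 * → l++
[2,9] -3+36=33 d=14 * → l++
[3,9] 6+36=42 d=5 * → l++
[4,9] 9+36=45 d=2 * → l++
[5,9] 22+36=58 d=11 → r--
[5,8] 22+35=57 d=10 → r--

r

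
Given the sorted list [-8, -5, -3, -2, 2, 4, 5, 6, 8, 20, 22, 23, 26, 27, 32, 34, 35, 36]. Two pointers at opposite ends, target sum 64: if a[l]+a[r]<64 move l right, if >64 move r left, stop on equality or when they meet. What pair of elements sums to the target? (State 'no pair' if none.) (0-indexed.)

no pair

l=0 r=17: -8+36=28 <64, l++
l=1 r=17: -5+36=31 <64, l++
l=2 r=17: -3+36=33 <64, l++
l=3 r=17: -2+36=34 <64, l++
l=4 r=17: 2+36=38 <64, l++
l=5 r=17: 4+36=40 <64, l++
l=6 r=17: 5+36=41 <64, l++
l=7 r=17: 6+36=42 <64, l++
l=8 r=17: 8+36=44 <64, l++
l=9 r=17: 20+36=56 <64, l++
l=10 r=17: 22+36=58 <64, l++
l=11 r=17: 23+36=59 <64, l++
l=12 r=17: 26+36=62 <64, l++
l=13 r=17: 27+36=63 <64, l++
l=14 r=17: 32+36=68 >64, r--
l=14 r=16: 32+35=67 >64, r--
l=14 r=15: 32+34=66 >64, r--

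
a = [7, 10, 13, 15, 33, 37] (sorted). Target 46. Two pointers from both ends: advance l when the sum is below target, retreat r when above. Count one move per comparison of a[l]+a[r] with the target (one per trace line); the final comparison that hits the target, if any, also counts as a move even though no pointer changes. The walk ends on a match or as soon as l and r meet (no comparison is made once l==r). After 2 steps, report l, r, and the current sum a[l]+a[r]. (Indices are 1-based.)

l=2, r=5, sum=43

l=1 r=6: 7+37=44 <46, l++
l=2 r=6: 10+37=47 >46, r--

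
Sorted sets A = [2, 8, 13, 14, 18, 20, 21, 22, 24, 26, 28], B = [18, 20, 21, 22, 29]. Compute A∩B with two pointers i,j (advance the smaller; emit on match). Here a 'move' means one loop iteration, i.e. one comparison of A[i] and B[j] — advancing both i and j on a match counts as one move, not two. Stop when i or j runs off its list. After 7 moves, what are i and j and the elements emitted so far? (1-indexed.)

i=8, j=4, emitted=[18, 20, 21]

i=1 j=1: 2<18, i++
i=2 j=1: 8<18, i++
i=3 j=1: 13<18, i++
i=4 j=1: 14<18, i++
i=5 j=1: 18==18 emit, i++,j++
i=6 j=2: 20==20 emit, i++,j++
i=7 j=3: 21==21 emit, i++,j++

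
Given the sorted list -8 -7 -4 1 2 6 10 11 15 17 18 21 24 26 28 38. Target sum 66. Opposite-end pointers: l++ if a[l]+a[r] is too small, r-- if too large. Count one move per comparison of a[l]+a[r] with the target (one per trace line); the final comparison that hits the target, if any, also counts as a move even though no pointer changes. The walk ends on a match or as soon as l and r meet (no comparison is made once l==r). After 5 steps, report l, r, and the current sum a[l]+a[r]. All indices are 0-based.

l=5, r=15, sum=44

l=0 r=15: -8+38=30 <66, l++
l=1 r=15: -7+38=31 <66, l++
l=2 r=15: -4+38=34 <66, l++
l=3 r=15: 1+38=39 <66, l++
l=4 r=15: 2+38=40 <66, l++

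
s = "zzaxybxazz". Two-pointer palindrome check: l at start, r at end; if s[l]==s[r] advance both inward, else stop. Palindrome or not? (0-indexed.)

not a palindrome (mismatch at 4,5)

l=0 r=9: 'z'=='z', l++,r--
l=1 r=8: 'z'=='z', l++,r--
l=2 r=7: 'a'=='a', l++,r--
l=3 r=6: 'x'=='x', l++,r--
l=4 r=5: 'y'!='b', stop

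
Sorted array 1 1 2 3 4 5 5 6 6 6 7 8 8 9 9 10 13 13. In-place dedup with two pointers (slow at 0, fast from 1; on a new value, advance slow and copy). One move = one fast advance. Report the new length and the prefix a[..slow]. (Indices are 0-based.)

slow=0 fast=1: a[fast]=1=a[slow] dup, fast++
slow=0 fast=2: a[fast]=2≠a[slow]=1 write a[1]=2, slow++,fast++
slow=1 fast=3: a[fast]=3≠a[slow]=2 write a[2]=3, slow++,fast++
slow=2 fast=4: a[fast]=4≠a[slow]=3 write a[3]=4, slow++,fast++
slow=3 fast=5: a[fast]=5≠a[slow]=4 write a[4]=5, slow++,fast++
slow=4 fast=6: a[fast]=5=a[slow] dup, fast++
slow=4 fast=7: a[fast]=6≠a[slow]=5 write a[5]=6, slow++,fast++
slow=5 fast=8: a[fast]=6=a[slow] dup, fast++
slow=5 fast=9: a[fast]=6=a[slow] dup, fast++
slow=5 fast=10: a[fast]=7≠a[slow]=6 write a[6]=7, slow++,fast++
slow=6 fast=11: a[fast]=8≠a[slow]=7 write a[7]=8, slow++,fast++
slow=7 fast=12: a[fast]=8=a[slow] dup, fast++
slow=7 fast=13: a[fast]=9≠a[slow]=8 write a[8]=9, slow++,fast++
slow=8 fast=14: a[fast]=9=a[slow] dup, fast++
slow=8 fast=15: a[fast]=10≠a[slow]=9 write a[9]=10, slow++,fast++
slow=9 fast=16: a[fast]=13≠a[slow]=10 write a[10]=13, slow++,fast++
slow=10 fast=17: a[fast]=13=a[slow] dup, fast++

length 11; prefix = [1, 2, 3, 4, 5, 6, 7, 8, 9, 10, 13]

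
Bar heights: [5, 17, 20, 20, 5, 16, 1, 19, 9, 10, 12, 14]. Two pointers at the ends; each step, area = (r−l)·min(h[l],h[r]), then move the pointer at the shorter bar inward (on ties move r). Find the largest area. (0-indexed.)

max area = 140

l=0 r=11: min(5,14)*11=55 best=55 *, l++
l=1 r=11: min(17,14)*10=140 best=140 *, r--
l=1 r=10: min(17,12)*9=108 best=140, r--
l=1 r=9: min(17,10)*8=80 best=140, r--
l=1 r=8: min(17,9)*7=63 best=140, r--
l=1 r=7: min(17,19)*6=102 best=140, l++
l=2 r=7: min(20,19)*5=95 best=140, r--
l=2 r=6: min(20,1)*4=4 best=140, r--
l=2 r=5: min(20,16)*3=48 best=140, r--
l=2 r=4: min(20,5)*2=10 best=140, r--
l=2 r=3: min(20,20)*1=20 best=140, r--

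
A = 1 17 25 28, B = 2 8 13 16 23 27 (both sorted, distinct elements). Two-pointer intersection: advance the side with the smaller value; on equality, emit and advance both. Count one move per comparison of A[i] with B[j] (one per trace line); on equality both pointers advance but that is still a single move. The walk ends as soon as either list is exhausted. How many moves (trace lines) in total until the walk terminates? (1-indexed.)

i=1 j=1: 1<2, i++
i=2 j=1: 17>2, j++
i=2 j=2: 17>8, j++
i=2 j=3: 17>13, j++
i=2 j=4: 17>16, j++
i=2 j=5: 17<23, i++
i=3 j=5: 25>23, j++
i=3 j=6: 25<27, i++
i=4 j=6: 28>27, j++

9 moves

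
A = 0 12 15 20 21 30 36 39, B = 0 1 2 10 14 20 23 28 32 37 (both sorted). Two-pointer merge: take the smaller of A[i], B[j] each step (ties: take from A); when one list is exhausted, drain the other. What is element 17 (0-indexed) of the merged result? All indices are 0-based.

merged[17] = 39

[i=0,j=0] A[i]=0<=B[j]=0 take 0 → i++
[i=1,j=0] A[i]=12>B[j]=0 take 0 → j++
[i=1,j=1] A[i]=12>B[j]=1 take 1 → j++
[i=1,j=2] A[i]=12>B[j]=2 take 2 → j++
[i=1,j=3] A[i]=12>B[j]=10 take 10 → j++
[i=1,j=4] A[i]=12<=B[j]=14 take 12 → i++
[i=2,j=4] A[i]=15>B[j]=14 take 14 → j++
[i=2,j=5] A[i]=15<=B[j]=20 take 15 → i++
[i=3,j=5] A[i]=20<=B[j]=20 take 20 → i++
[i=4,j=5] A[i]=21>B[j]=20 take 20 → j++
[i=4,j=6] A[i]=21<=B[j]=23 take 21 → i++
[i=5,j=6] A[i]=30>B[j]=23 take 23 → j++
[i=5,j=7] A[i]=30>B[j]=28 take 28 → j++
[i=5,j=8] A[i]=30<=B[j]=32 take 30 → i++
[i=6,j=8] A[i]=36>B[j]=32 take 32 → j++
[i=6,j=9] A[i]=36<=B[j]=37 take 36 → i++
[i=7,j=9] A[i]=39>B[j]=37 take 37 → j++
[i=7,j=10] B done, take A[i]=39 → i++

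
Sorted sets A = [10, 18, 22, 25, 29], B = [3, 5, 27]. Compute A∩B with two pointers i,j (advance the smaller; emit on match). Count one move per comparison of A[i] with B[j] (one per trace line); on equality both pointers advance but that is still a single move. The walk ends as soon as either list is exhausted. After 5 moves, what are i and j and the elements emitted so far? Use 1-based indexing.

i=1 j=1: 10>3, j++
i=1 j=2: 10>5, j++
i=1 j=3: 10<27, i++
i=2 j=3: 18<27, i++
i=3 j=3: 22<27, i++

i=4, j=3, emitted=[]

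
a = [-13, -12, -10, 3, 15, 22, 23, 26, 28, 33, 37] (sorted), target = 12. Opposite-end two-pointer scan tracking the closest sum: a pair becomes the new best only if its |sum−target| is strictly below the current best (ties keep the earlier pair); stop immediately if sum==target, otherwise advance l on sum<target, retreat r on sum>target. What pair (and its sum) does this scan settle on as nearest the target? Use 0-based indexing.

l=0 r=10: -13+37=24 d=12 *, r--
l=0 r=9: -13+33=20 d=8 *, r--
l=0 r=8: -13+28=15 d=3 *, r--
l=0 r=7: -13+26=13 d=1 *, r--
l=0 r=6: -13+23=10 d=2, l++
l=1 r=6: -12+23=11 d=1, l++
l=2 r=6: -10+23=13 d=1, r--
l=2 r=5: -10+22=12 d=0 *, stop

pair (-10, 22) with sum 12 (|Δ|=0)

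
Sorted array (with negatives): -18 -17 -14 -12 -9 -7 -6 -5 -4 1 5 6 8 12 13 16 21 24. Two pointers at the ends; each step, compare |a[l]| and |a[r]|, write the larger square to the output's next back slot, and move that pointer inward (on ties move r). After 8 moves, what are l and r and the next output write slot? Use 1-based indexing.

l=1 r=18: |-18|<=|24| out[18]=576, r--
l=1 r=17: |-18|<=|21| out[17]=441, r--
l=1 r=16: |-18|>|16| out[16]=324, l++
l=2 r=16: |-17|>|16| out[15]=289, l++
l=3 r=16: |-14|<=|16| out[14]=256, r--
l=3 r=15: |-14|>|13| out[13]=196, l++
l=4 r=15: |-12|<=|13| out[12]=169, r--
l=4 r=14: |-12|<=|12| out[11]=144, r--

l=4, r=13, next write slot=10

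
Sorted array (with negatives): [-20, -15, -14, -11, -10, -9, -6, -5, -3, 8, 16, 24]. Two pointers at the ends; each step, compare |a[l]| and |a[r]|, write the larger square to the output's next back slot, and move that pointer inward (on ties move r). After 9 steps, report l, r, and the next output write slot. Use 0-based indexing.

l=6, r=8, next write slot=2

[0,11] |-20|<=|24| out[11]=576 → r--
[0,10] |-20|>|16| out[10]=400 → l++
[1,10] |-15|<=|16| out[9]=256 → r--
[1,9] |-15|>|8| out[8]=225 → l++
[2,9] |-14|>|8| out[7]=196 → l++
[3,9] |-11|>|8| out[6]=121 → l++
[4,9] |-10|>|8| out[5]=100 → l++
[5,9] |-9|>|8| out[4]=81 → l++
[6,9] |-6|<=|8| out[3]=64 → r--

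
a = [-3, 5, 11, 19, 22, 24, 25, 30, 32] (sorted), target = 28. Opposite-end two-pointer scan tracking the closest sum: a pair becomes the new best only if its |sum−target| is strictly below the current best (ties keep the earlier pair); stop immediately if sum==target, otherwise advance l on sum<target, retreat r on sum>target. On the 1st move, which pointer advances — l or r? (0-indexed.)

r

l=0 r=8: -3+32=29 d=1 *, r--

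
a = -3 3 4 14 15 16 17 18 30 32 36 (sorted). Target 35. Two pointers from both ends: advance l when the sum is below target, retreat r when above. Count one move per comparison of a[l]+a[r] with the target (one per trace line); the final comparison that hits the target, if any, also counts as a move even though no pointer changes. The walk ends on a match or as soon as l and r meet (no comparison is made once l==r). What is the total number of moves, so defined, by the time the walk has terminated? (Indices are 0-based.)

l=0 r=10: -3+36=33 <35, l++
l=1 r=10: 3+36=39 >35, r--
l=1 r=9: 3+32=35, found

3 moves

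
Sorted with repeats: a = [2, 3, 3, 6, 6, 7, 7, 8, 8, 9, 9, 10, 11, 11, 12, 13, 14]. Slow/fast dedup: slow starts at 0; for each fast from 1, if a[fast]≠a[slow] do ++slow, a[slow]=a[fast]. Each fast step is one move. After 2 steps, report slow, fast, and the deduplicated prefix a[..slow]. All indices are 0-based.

(s=0,f=1) a[fast]=3≠a[slow]=2 write a[1]=3 → slow++,fast++
(s=1,f=2) a[fast]=3=a[slow] dup → fast++

slow=1, fast=3, prefix=[2, 3]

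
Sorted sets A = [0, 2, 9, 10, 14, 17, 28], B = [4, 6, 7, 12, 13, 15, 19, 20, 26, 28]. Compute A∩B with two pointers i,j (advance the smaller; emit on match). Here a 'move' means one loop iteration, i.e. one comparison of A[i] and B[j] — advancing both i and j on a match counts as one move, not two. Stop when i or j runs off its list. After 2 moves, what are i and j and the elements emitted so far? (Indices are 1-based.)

i=3, j=1, emitted=[]

[i=1,j=1] 0<4 → i++
[i=2,j=1] 2<4 → i++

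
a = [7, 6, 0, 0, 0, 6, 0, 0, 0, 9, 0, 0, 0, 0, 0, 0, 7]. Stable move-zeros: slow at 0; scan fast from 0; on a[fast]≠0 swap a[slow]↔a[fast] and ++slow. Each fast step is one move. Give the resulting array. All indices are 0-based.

(s=0,f=0) a[fast]=7≠0 swap→a[0]=7 → slow++,fast++
(s=1,f=1) a[fast]=6≠0 swap→a[1]=6 → slow++,fast++
(s=2,f=2) a[fast]=0 → fast++
(s=2,f=3) a[fast]=0 → fast++
(s=2,f=4) a[fast]=0 → fast++
(s=2,f=5) a[fast]=6≠0 swap→a[2]=6 → slow++,fast++
(s=3,f=6) a[fast]=0 → fast++
(s=3,f=7) a[fast]=0 → fast++
(s=3,f=8) a[fast]=0 → fast++
(s=3,f=9) a[fast]=9≠0 swap→a[3]=9 → slow++,fast++
(s=4,f=10) a[fast]=0 → fast++
(s=4,f=11) a[fast]=0 → fast++
(s=4,f=12) a[fast]=0 → fast++
(s=4,f=13) a[fast]=0 → fast++
(s=4,f=14) a[fast]=0 → fast++
(s=4,f=15) a[fast]=0 → fast++
(s=4,f=16) a[fast]=7≠0 swap→a[4]=7 → slow++,fast++

[7, 6, 6, 9, 7, 0, 0, 0, 0, 0, 0, 0, 0, 0, 0, 0, 0]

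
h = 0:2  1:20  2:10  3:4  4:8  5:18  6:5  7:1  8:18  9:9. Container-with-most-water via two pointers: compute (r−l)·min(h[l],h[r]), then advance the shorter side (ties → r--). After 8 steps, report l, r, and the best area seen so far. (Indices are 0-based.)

l=1, r=2, best area=126

[0,9] min(2,9)*9=18 best=18 * → l++
[1,9] min(20,9)*8=72 best=72 * → r--
[1,8] min(20,18)*7=126 best=126 * → r--
[1,7] min(20,1)*6=6 best=126 → r--
[1,6] min(20,5)*5=25 best=126 → r--
[1,5] min(20,18)*4=72 best=126 → r--
[1,4] min(20,8)*3=24 best=126 → r--
[1,3] min(20,4)*2=8 best=126 → r--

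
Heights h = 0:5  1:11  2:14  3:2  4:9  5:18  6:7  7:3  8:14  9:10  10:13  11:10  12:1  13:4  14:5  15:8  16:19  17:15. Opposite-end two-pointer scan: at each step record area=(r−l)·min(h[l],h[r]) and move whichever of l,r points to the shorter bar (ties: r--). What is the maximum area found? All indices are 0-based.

[0,17] min(5,15)*17=85 best=85 * → l++
[1,17] min(11,15)*16=176 best=176 * → l++
[2,17] min(14,15)*15=210 best=210 * → l++
[3,17] min(2,15)*14=28 best=210 → l++
[4,17] min(9,15)*13=117 best=210 → l++
[5,17] min(18,15)*12=180 best=210 → r--
[5,16] min(18,19)*11=198 best=210 → l++
[6,16] min(7,19)*10=70 best=210 → l++
[7,16] min(3,19)*9=27 best=210 → l++
[8,16] min(14,19)*8=112 best=210 → l++
[9,16] min(10,19)*7=70 best=210 → l++
[10,16] min(13,19)*6=78 best=210 → l++
[11,16] min(10,19)*5=50 best=210 → l++
[12,16] min(1,19)*4=4 best=210 → l++
[13,16] min(4,19)*3=12 best=210 → l++
[14,16] min(5,19)*2=10 best=210 → l++
[15,16] min(8,19)*1=8 best=210 → l++

max area = 210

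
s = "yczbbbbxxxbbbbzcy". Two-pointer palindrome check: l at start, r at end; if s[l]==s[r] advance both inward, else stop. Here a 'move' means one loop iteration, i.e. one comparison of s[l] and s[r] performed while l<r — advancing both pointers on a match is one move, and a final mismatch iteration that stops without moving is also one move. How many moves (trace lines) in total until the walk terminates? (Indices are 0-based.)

8 moves

[0,16] 'y'=='y' → l++,r--
[1,15] 'c'=='c' → l++,r--
[2,14] 'z'=='z' → l++,r--
[3,13] 'b'=='b' → l++,r--
[4,12] 'b'=='b' → l++,r--
[5,11] 'b'=='b' → l++,r--
[6,10] 'b'=='b' → l++,r--
[7,9] 'x'=='x' → l++,r--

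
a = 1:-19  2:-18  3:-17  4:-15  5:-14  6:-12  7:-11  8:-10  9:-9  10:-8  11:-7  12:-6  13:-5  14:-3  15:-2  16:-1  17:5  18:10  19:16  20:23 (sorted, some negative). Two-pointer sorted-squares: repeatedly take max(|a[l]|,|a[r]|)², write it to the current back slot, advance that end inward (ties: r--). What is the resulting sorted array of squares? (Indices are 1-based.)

[1, 4, 9, 25, 25, 36, 49, 64, 81, 100, 100, 121, 144, 196, 225, 256, 289, 324, 361, 529]

l=1 r=20: |-19|<=|23| out[20]=529, r--
l=1 r=19: |-19|>|16| out[19]=361, l++
l=2 r=19: |-18|>|16| out[18]=324, l++
l=3 r=19: |-17|>|16| out[17]=289, l++
l=4 r=19: |-15|<=|16| out[16]=256, r--
l=4 r=18: |-15|>|10| out[15]=225, l++
l=5 r=18: |-14|>|10| out[14]=196, l++
l=6 r=18: |-12|>|10| out[13]=144, l++
l=7 r=18: |-11|>|10| out[12]=121, l++
l=8 r=18: |-10|<=|10| out[11]=100, r--
l=8 r=17: |-10|>|5| out[10]=100, l++
l=9 r=17: |-9|>|5| out[9]=81, l++
l=10 r=17: |-8|>|5| out[8]=64, l++
l=11 r=17: |-7|>|5| out[7]=49, l++
l=12 r=17: |-6|>|5| out[6]=36, l++
l=13 r=17: |-5|<=|5| out[5]=25, r--
l=13 r=16: |-5|>|-1| out[4]=25, l++
l=14 r=16: |-3|>|-1| out[3]=9, l++
l=15 r=16: |-2|>|-1| out[2]=4, l++
l=16 r=16: |-1|<=|-1| out[1]=1, r--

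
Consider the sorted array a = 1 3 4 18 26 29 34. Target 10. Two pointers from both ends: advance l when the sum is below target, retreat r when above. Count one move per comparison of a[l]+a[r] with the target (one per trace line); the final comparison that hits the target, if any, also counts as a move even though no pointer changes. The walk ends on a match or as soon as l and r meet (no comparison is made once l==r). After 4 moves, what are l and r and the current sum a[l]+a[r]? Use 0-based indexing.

l=0, r=2, sum=5

l=0 r=6: 1+34=35 >10, r--
l=0 r=5: 1+29=30 >10, r--
l=0 r=4: 1+26=27 >10, r--
l=0 r=3: 1+18=19 >10, r--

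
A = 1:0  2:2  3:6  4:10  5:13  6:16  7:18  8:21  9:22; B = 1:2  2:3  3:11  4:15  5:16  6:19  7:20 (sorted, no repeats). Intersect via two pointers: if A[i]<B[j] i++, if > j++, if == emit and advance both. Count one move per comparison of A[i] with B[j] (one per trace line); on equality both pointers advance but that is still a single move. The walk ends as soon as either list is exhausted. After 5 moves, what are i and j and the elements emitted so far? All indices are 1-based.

i=1 j=1: 0<2, i++
i=2 j=1: 2==2 emit, i++,j++
i=3 j=2: 6>3, j++
i=3 j=3: 6<11, i++
i=4 j=3: 10<11, i++

i=5, j=3, emitted=[2]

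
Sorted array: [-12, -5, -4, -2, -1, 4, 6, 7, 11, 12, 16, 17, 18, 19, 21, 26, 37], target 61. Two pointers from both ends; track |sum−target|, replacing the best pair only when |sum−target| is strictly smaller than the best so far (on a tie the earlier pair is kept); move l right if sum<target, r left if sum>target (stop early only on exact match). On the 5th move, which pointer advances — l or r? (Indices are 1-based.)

[1,17] -12+37=25 d=36 * → l++
[2,17] -5+37=32 d=29 * → l++
[3,17] -4+37=33 d=28 * → l++
[4,17] -2+37=35 d=26 * → l++
[5,17] -1+37=36 d=25 * → l++

l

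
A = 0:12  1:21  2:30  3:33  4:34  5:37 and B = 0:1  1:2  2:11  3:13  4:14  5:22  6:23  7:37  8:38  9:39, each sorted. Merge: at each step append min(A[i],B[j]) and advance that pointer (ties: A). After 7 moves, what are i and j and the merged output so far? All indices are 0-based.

[i=0,j=0] A[i]=12>B[j]=1 take 1 → j++
[i=0,j=1] A[i]=12>B[j]=2 take 2 → j++
[i=0,j=2] A[i]=12>B[j]=11 take 11 → j++
[i=0,j=3] A[i]=12<=B[j]=13 take 12 → i++
[i=1,j=3] A[i]=21>B[j]=13 take 13 → j++
[i=1,j=4] A[i]=21>B[j]=14 take 14 → j++
[i=1,j=5] A[i]=21<=B[j]=22 take 21 → i++

i=2, j=5, merged so far=[1, 2, 11, 12, 13, 14, 21]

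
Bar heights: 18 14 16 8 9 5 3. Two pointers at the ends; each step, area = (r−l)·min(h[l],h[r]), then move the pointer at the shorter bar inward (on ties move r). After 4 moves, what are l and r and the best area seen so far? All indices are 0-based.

l=0, r=2, best area=36

l=0 r=6: min(18,3)*6=18 best=18 *, r--
l=0 r=5: min(18,5)*5=25 best=25 *, r--
l=0 r=4: min(18,9)*4=36 best=36 *, r--
l=0 r=3: min(18,8)*3=24 best=36, r--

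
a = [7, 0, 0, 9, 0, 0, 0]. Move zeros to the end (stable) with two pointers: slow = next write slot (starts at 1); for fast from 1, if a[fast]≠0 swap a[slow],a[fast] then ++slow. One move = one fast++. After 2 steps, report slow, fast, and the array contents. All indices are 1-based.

slow=2, fast=3, a=[7, 0, 0, 9, 0, 0, 0]

(s=1,f=1) a[fast]=7≠0 swap→a[1]=7 → slow++,fast++
(s=2,f=2) a[fast]=0 → fast++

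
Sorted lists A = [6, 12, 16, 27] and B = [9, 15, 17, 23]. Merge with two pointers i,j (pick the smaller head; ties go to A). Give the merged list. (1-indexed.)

[6, 9, 12, 15, 16, 17, 23, 27]

i=1 j=1: A[i]=6<=B[j]=9 take 6, i++
i=2 j=1: A[i]=12>B[j]=9 take 9, j++
i=2 j=2: A[i]=12<=B[j]=15 take 12, i++
i=3 j=2: A[i]=16>B[j]=15 take 15, j++
i=3 j=3: A[i]=16<=B[j]=17 take 16, i++
i=4 j=3: A[i]=27>B[j]=17 take 17, j++
i=4 j=4: A[i]=27>B[j]=23 take 23, j++
i=4 j=5: B done, take A[i]=27, i++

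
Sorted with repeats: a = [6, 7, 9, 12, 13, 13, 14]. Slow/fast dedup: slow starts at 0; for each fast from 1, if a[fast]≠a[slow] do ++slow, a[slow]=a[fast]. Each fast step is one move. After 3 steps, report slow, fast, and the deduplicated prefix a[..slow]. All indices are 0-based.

slow=3, fast=4, prefix=[6, 7, 9, 12]

(s=0,f=1) a[fast]=7≠a[slow]=6 write a[1]=7 → slow++,fast++
(s=1,f=2) a[fast]=9≠a[slow]=7 write a[2]=9 → slow++,fast++
(s=2,f=3) a[fast]=12≠a[slow]=9 write a[3]=12 → slow++,fast++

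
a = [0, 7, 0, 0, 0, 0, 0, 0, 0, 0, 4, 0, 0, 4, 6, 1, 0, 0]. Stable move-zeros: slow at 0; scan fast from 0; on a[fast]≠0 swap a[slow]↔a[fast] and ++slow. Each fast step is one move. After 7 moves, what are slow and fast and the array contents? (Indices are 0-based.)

slow=0 fast=0: a[fast]=0, fast++
slow=0 fast=1: a[fast]=7≠0 swap→a[0]=7, slow++,fast++
slow=1 fast=2: a[fast]=0, fast++
slow=1 fast=3: a[fast]=0, fast++
slow=1 fast=4: a[fast]=0, fast++
slow=1 fast=5: a[fast]=0, fast++
slow=1 fast=6: a[fast]=0, fast++

slow=1, fast=7, a=[7, 0, 0, 0, 0, 0, 0, 0, 0, 0, 4, 0, 0, 4, 6, 1, 0, 0]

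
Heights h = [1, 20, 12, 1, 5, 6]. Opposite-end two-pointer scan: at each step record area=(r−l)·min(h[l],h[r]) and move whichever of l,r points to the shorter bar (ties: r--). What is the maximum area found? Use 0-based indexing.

max area = 24

[0,5] min(1,6)*5=5 best=5 * → l++
[1,5] min(20,6)*4=24 best=24 * → r--
[1,4] min(20,5)*3=15 best=24 → r--
[1,3] min(20,1)*2=2 best=24 → r--
[1,2] min(20,12)*1=12 best=24 → r--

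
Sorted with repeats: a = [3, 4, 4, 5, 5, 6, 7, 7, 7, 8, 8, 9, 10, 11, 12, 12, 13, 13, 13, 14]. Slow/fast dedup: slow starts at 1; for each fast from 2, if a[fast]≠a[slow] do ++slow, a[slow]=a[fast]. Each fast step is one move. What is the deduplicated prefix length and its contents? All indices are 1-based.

(s=1,f=2) a[fast]=4≠a[slow]=3 write a[2]=4 → slow++,fast++
(s=2,f=3) a[fast]=4=a[slow] dup → fast++
(s=2,f=4) a[fast]=5≠a[slow]=4 write a[3]=5 → slow++,fast++
(s=3,f=5) a[fast]=5=a[slow] dup → fast++
(s=3,f=6) a[fast]=6≠a[slow]=5 write a[4]=6 → slow++,fast++
(s=4,f=7) a[fast]=7≠a[slow]=6 write a[5]=7 → slow++,fast++
(s=5,f=8) a[fast]=7=a[slow] dup → fast++
(s=5,f=9) a[fast]=7=a[slow] dup → fast++
(s=5,f=10) a[fast]=8≠a[slow]=7 write a[6]=8 → slow++,fast++
(s=6,f=11) a[fast]=8=a[slow] dup → fast++
(s=6,f=12) a[fast]=9≠a[slow]=8 write a[7]=9 → slow++,fast++
(s=7,f=13) a[fast]=10≠a[slow]=9 write a[8]=10 → slow++,fast++
(s=8,f=14) a[fast]=11≠a[slow]=10 write a[9]=11 → slow++,fast++
(s=9,f=15) a[fast]=12≠a[slow]=11 write a[10]=12 → slow++,fast++
(s=10,f=16) a[fast]=12=a[slow] dup → fast++
(s=10,f=17) a[fast]=13≠a[slow]=12 write a[11]=13 → slow++,fast++
(s=11,f=18) a[fast]=13=a[slow] dup → fast++
(s=11,f=19) a[fast]=13=a[slow] dup → fast++
(s=11,f=20) a[fast]=14≠a[slow]=13 write a[12]=14 → slow++,fast++

length 12; prefix = [3, 4, 5, 6, 7, 8, 9, 10, 11, 12, 13, 14]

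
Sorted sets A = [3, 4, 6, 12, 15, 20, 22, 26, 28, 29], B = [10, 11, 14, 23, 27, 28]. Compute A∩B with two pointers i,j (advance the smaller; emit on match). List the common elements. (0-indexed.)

intersection = [28]

i=0 j=0: 3<10, i++
i=1 j=0: 4<10, i++
i=2 j=0: 6<10, i++
i=3 j=0: 12>10, j++
i=3 j=1: 12>11, j++
i=3 j=2: 12<14, i++
i=4 j=2: 15>14, j++
i=4 j=3: 15<23, i++
i=5 j=3: 20<23, i++
i=6 j=3: 22<23, i++
i=7 j=3: 26>23, j++
i=7 j=4: 26<27, i++
i=8 j=4: 28>27, j++
i=8 j=5: 28==28 emit, i++,j++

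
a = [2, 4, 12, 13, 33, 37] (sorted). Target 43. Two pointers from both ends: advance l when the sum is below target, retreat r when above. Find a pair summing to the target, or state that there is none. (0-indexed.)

l=0 r=5: 2+37=39 <43, l++
l=1 r=5: 4+37=41 <43, l++
l=2 r=5: 12+37=49 >43, r--
l=2 r=4: 12+33=45 >43, r--
l=2 r=3: 12+13=25 <43, l++

no pair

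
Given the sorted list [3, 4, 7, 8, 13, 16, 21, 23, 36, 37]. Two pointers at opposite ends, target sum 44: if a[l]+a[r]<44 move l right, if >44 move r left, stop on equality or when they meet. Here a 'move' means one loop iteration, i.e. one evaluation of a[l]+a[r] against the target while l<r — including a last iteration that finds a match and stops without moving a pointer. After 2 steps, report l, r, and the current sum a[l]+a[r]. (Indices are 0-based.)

l=2, r=9, sum=44

l=0 r=9: 3+37=40 <44, l++
l=1 r=9: 4+37=41 <44, l++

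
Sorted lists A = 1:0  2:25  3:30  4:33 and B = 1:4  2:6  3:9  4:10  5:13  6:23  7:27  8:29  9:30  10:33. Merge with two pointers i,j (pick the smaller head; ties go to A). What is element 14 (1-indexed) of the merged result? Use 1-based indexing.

[i=1,j=1] A[i]=0<=B[j]=4 take 0 → i++
[i=2,j=1] A[i]=25>B[j]=4 take 4 → j++
[i=2,j=2] A[i]=25>B[j]=6 take 6 → j++
[i=2,j=3] A[i]=25>B[j]=9 take 9 → j++
[i=2,j=4] A[i]=25>B[j]=10 take 10 → j++
[i=2,j=5] A[i]=25>B[j]=13 take 13 → j++
[i=2,j=6] A[i]=25>B[j]=23 take 23 → j++
[i=2,j=7] A[i]=25<=B[j]=27 take 25 → i++
[i=3,j=7] A[i]=30>B[j]=27 take 27 → j++
[i=3,j=8] A[i]=30>B[j]=29 take 29 → j++
[i=3,j=9] A[i]=30<=B[j]=30 take 30 → i++
[i=4,j=9] A[i]=33>B[j]=30 take 30 → j++
[i=4,j=10] A[i]=33<=B[j]=33 take 33 → i++
[i=5,j=10] A done, take B[j]=33 → j++

merged[14] = 33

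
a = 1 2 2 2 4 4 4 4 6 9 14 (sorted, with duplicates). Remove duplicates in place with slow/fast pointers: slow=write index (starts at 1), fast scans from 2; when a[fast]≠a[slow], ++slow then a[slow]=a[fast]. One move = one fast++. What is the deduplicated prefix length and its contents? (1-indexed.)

length 6; prefix = [1, 2, 4, 6, 9, 14]

(s=1,f=2) a[fast]=2≠a[slow]=1 write a[2]=2 → slow++,fast++
(s=2,f=3) a[fast]=2=a[slow] dup → fast++
(s=2,f=4) a[fast]=2=a[slow] dup → fast++
(s=2,f=5) a[fast]=4≠a[slow]=2 write a[3]=4 → slow++,fast++
(s=3,f=6) a[fast]=4=a[slow] dup → fast++
(s=3,f=7) a[fast]=4=a[slow] dup → fast++
(s=3,f=8) a[fast]=4=a[slow] dup → fast++
(s=3,f=9) a[fast]=6≠a[slow]=4 write a[4]=6 → slow++,fast++
(s=4,f=10) a[fast]=9≠a[slow]=6 write a[5]=9 → slow++,fast++
(s=5,f=11) a[fast]=14≠a[slow]=9 write a[6]=14 → slow++,fast++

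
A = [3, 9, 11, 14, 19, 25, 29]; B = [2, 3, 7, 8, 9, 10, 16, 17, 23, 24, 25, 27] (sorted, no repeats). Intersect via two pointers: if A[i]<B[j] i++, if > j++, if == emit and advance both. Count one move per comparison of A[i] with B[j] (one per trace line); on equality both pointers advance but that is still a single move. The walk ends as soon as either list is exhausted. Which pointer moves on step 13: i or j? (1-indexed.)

i=1 j=1: 3>2, j++
i=1 j=2: 3==3 emit, i++,j++
i=2 j=3: 9>7, j++
i=2 j=4: 9>8, j++
i=2 j=5: 9==9 emit, i++,j++
i=3 j=6: 11>10, j++
i=3 j=7: 11<16, i++
i=4 j=7: 14<16, i++
i=5 j=7: 19>16, j++
i=5 j=8: 19>17, j++
i=5 j=9: 19<23, i++
i=6 j=9: 25>23, j++
i=6 j=10: 25>24, j++

j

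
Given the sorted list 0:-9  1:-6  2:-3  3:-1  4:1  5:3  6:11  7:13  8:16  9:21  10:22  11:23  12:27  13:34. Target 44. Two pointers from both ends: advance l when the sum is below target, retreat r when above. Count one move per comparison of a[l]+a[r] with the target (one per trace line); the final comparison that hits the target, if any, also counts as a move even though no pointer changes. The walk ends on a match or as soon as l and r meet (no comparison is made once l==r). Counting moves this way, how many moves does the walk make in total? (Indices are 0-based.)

l=0 r=13: -9+34=25 <44, l++
l=1 r=13: -6+34=28 <44, l++
l=2 r=13: -3+34=31 <44, l++
l=3 r=13: -1+34=33 <44, l++
l=4 r=13: 1+34=35 <44, l++
l=5 r=13: 3+34=37 <44, l++
l=6 r=13: 11+34=45 >44, r--
l=6 r=12: 11+27=38 <44, l++
l=7 r=12: 13+27=40 <44, l++
l=8 r=12: 16+27=43 <44, l++
l=9 r=12: 21+27=48 >44, r--
l=9 r=11: 21+23=44, found

12 moves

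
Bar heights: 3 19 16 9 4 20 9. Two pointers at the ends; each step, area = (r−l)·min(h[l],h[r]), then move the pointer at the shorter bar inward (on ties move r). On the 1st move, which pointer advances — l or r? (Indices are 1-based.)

l=1 r=7: min(3,9)*6=18 best=18 *, l++

l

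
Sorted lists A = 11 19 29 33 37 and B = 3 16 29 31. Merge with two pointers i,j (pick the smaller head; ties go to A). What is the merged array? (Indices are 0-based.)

[i=0,j=0] A[i]=11>B[j]=3 take 3 → j++
[i=0,j=1] A[i]=11<=B[j]=16 take 11 → i++
[i=1,j=1] A[i]=19>B[j]=16 take 16 → j++
[i=1,j=2] A[i]=19<=B[j]=29 take 19 → i++
[i=2,j=2] A[i]=29<=B[j]=29 take 29 → i++
[i=3,j=2] A[i]=33>B[j]=29 take 29 → j++
[i=3,j=3] A[i]=33>B[j]=31 take 31 → j++
[i=3,j=4] B done, take A[i]=33 → i++
[i=4,j=4] B done, take A[i]=37 → i++

[3, 11, 16, 19, 29, 29, 31, 33, 37]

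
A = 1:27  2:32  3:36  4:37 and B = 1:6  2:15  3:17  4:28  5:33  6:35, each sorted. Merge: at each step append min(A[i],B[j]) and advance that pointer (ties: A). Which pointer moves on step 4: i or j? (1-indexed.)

[i=1,j=1] A[i]=27>B[j]=6 take 6 → j++
[i=1,j=2] A[i]=27>B[j]=15 take 15 → j++
[i=1,j=3] A[i]=27>B[j]=17 take 17 → j++
[i=1,j=4] A[i]=27<=B[j]=28 take 27 → i++

i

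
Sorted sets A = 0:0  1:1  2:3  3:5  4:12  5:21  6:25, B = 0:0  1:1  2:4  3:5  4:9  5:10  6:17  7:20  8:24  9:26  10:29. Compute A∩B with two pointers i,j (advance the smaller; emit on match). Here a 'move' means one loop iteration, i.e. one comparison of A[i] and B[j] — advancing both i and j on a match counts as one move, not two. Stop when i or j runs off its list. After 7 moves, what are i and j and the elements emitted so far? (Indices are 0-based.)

i=0 j=0: 0==0 emit, i++,j++
i=1 j=1: 1==1 emit, i++,j++
i=2 j=2: 3<4, i++
i=3 j=2: 5>4, j++
i=3 j=3: 5==5 emit, i++,j++
i=4 j=4: 12>9, j++
i=4 j=5: 12>10, j++

i=4, j=6, emitted=[0, 1, 5]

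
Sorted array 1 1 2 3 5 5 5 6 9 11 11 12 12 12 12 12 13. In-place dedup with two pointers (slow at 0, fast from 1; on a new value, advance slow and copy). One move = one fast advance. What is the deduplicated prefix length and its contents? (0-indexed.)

slow=0 fast=1: a[fast]=1=a[slow] dup, fast++
slow=0 fast=2: a[fast]=2≠a[slow]=1 write a[1]=2, slow++,fast++
slow=1 fast=3: a[fast]=3≠a[slow]=2 write a[2]=3, slow++,fast++
slow=2 fast=4: a[fast]=5≠a[slow]=3 write a[3]=5, slow++,fast++
slow=3 fast=5: a[fast]=5=a[slow] dup, fast++
slow=3 fast=6: a[fast]=5=a[slow] dup, fast++
slow=3 fast=7: a[fast]=6≠a[slow]=5 write a[4]=6, slow++,fast++
slow=4 fast=8: a[fast]=9≠a[slow]=6 write a[5]=9, slow++,fast++
slow=5 fast=9: a[fast]=11≠a[slow]=9 write a[6]=11, slow++,fast++
slow=6 fast=10: a[fast]=11=a[slow] dup, fast++
slow=6 fast=11: a[fast]=12≠a[slow]=11 write a[7]=12, slow++,fast++
slow=7 fast=12: a[fast]=12=a[slow] dup, fast++
slow=7 fast=13: a[fast]=12=a[slow] dup, fast++
slow=7 fast=14: a[fast]=12=a[slow] dup, fast++
slow=7 fast=15: a[fast]=12=a[slow] dup, fast++
slow=7 fast=16: a[fast]=13≠a[slow]=12 write a[8]=13, slow++,fast++

length 9; prefix = [1, 2, 3, 5, 6, 9, 11, 12, 13]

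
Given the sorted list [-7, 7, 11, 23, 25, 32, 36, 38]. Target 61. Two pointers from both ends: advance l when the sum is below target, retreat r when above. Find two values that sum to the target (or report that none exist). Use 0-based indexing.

[0,7] -7+38=31 <61 → l++
[1,7] 7+38=45 <61 → l++
[2,7] 11+38=49 <61 → l++
[3,7] 23+38=61 → found

(23, 38)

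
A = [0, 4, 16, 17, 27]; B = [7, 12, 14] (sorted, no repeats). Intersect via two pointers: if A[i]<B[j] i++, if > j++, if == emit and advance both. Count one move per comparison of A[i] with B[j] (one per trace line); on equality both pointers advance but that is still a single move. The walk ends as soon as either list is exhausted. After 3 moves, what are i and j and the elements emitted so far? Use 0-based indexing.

i=0 j=0: 0<7, i++
i=1 j=0: 4<7, i++
i=2 j=0: 16>7, j++

i=2, j=1, emitted=[]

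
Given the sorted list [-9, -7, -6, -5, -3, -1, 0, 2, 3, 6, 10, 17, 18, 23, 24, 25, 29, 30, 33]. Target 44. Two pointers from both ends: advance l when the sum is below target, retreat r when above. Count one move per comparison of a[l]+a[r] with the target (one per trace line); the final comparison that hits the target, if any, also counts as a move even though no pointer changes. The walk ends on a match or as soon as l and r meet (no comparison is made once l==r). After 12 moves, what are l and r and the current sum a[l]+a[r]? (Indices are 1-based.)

l=12, r=18, sum=47

l=1 r=19: -9+33=24 <44, l++
l=2 r=19: -7+33=26 <44, l++
l=3 r=19: -6+33=27 <44, l++
l=4 r=19: -5+33=28 <44, l++
l=5 r=19: -3+33=30 <44, l++
l=6 r=19: -1+33=32 <44, l++
l=7 r=19: 0+33=33 <44, l++
l=8 r=19: 2+33=35 <44, l++
l=9 r=19: 3+33=36 <44, l++
l=10 r=19: 6+33=39 <44, l++
l=11 r=19: 10+33=43 <44, l++
l=12 r=19: 17+33=50 >44, r--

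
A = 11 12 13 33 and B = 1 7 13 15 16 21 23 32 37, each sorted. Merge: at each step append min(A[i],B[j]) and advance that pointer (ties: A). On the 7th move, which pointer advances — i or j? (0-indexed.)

j

i=0 j=0: A[i]=11>B[j]=1 take 1, j++
i=0 j=1: A[i]=11>B[j]=7 take 7, j++
i=0 j=2: A[i]=11<=B[j]=13 take 11, i++
i=1 j=2: A[i]=12<=B[j]=13 take 12, i++
i=2 j=2: A[i]=13<=B[j]=13 take 13, i++
i=3 j=2: A[i]=33>B[j]=13 take 13, j++
i=3 j=3: A[i]=33>B[j]=15 take 15, j++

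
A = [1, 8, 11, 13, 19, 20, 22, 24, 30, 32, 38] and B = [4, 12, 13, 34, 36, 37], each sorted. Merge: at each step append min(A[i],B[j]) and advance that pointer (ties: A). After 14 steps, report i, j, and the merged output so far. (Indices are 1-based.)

i=11, j=5, merged so far=[1, 4, 8, 11, 12, 13, 13, 19, 20, 22, 24, 30, 32, 34]

[i=1,j=1] A[i]=1<=B[j]=4 take 1 → i++
[i=2,j=1] A[i]=8>B[j]=4 take 4 → j++
[i=2,j=2] A[i]=8<=B[j]=12 take 8 → i++
[i=3,j=2] A[i]=11<=B[j]=12 take 11 → i++
[i=4,j=2] A[i]=13>B[j]=12 take 12 → j++
[i=4,j=3] A[i]=13<=B[j]=13 take 13 → i++
[i=5,j=3] A[i]=19>B[j]=13 take 13 → j++
[i=5,j=4] A[i]=19<=B[j]=34 take 19 → i++
[i=6,j=4] A[i]=20<=B[j]=34 take 20 → i++
[i=7,j=4] A[i]=22<=B[j]=34 take 22 → i++
[i=8,j=4] A[i]=24<=B[j]=34 take 24 → i++
[i=9,j=4] A[i]=30<=B[j]=34 take 30 → i++
[i=10,j=4] A[i]=32<=B[j]=34 take 32 → i++
[i=11,j=4] A[i]=38>B[j]=34 take 34 → j++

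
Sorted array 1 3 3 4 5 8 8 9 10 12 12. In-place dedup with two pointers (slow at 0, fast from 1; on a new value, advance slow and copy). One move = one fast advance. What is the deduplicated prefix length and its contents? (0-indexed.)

length 8; prefix = [1, 3, 4, 5, 8, 9, 10, 12]

slow=0 fast=1: a[fast]=3≠a[slow]=1 write a[1]=3, slow++,fast++
slow=1 fast=2: a[fast]=3=a[slow] dup, fast++
slow=1 fast=3: a[fast]=4≠a[slow]=3 write a[2]=4, slow++,fast++
slow=2 fast=4: a[fast]=5≠a[slow]=4 write a[3]=5, slow++,fast++
slow=3 fast=5: a[fast]=8≠a[slow]=5 write a[4]=8, slow++,fast++
slow=4 fast=6: a[fast]=8=a[slow] dup, fast++
slow=4 fast=7: a[fast]=9≠a[slow]=8 write a[5]=9, slow++,fast++
slow=5 fast=8: a[fast]=10≠a[slow]=9 write a[6]=10, slow++,fast++
slow=6 fast=9: a[fast]=12≠a[slow]=10 write a[7]=12, slow++,fast++
slow=7 fast=10: a[fast]=12=a[slow] dup, fast++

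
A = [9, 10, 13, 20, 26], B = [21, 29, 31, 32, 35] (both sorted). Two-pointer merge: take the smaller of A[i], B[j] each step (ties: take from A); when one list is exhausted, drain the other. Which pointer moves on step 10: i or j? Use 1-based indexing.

i=1 j=1: A[i]=9<=B[j]=21 take 9, i++
i=2 j=1: A[i]=10<=B[j]=21 take 10, i++
i=3 j=1: A[i]=13<=B[j]=21 take 13, i++
i=4 j=1: A[i]=20<=B[j]=21 take 20, i++
i=5 j=1: A[i]=26>B[j]=21 take 21, j++
i=5 j=2: A[i]=26<=B[j]=29 take 26, i++
i=6 j=2: A done, take B[j]=29, j++
i=6 j=3: A done, take B[j]=31, j++
i=6 j=4: A done, take B[j]=32, j++
i=6 j=5: A done, take B[j]=35, j++

j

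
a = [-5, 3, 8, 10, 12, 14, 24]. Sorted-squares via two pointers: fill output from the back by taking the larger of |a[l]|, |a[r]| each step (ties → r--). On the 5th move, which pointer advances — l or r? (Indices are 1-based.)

[1,7] |-5|<=|24| out[7]=576 → r--
[1,6] |-5|<=|14| out[6]=196 → r--
[1,5] |-5|<=|12| out[5]=144 → r--
[1,4] |-5|<=|10| out[4]=100 → r--
[1,3] |-5|<=|8| out[3]=64 → r--

r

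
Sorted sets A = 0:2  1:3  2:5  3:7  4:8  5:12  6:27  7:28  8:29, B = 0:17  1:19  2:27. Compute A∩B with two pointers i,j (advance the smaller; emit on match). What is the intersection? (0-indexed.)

intersection = [27]

[i=0,j=0] 2<17 → i++
[i=1,j=0] 3<17 → i++
[i=2,j=0] 5<17 → i++
[i=3,j=0] 7<17 → i++
[i=4,j=0] 8<17 → i++
[i=5,j=0] 12<17 → i++
[i=6,j=0] 27>17 → j++
[i=6,j=1] 27>19 → j++
[i=6,j=2] 27==27 emit → i++,j++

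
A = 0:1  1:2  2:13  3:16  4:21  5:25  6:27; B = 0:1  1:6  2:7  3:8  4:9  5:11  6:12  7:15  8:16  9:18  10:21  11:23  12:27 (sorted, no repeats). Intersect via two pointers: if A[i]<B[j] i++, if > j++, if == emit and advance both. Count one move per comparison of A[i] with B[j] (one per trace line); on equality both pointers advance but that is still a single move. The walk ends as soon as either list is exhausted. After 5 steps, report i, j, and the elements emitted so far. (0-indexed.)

[i=0,j=0] 1==1 emit → i++,j++
[i=1,j=1] 2<6 → i++
[i=2,j=1] 13>6 → j++
[i=2,j=2] 13>7 → j++
[i=2,j=3] 13>8 → j++

i=2, j=4, emitted=[1]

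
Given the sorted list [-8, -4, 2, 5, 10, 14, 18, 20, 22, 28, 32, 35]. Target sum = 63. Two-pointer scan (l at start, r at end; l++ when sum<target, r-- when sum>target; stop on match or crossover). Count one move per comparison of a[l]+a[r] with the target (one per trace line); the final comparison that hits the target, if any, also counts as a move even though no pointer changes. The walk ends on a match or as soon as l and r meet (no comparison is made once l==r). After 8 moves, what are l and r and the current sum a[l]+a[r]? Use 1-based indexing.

l=9, r=12, sum=57

l=1 r=12: -8+35=27 <63, l++
l=2 r=12: -4+35=31 <63, l++
l=3 r=12: 2+35=37 <63, l++
l=4 r=12: 5+35=40 <63, l++
l=5 r=12: 10+35=45 <63, l++
l=6 r=12: 14+35=49 <63, l++
l=7 r=12: 18+35=53 <63, l++
l=8 r=12: 20+35=55 <63, l++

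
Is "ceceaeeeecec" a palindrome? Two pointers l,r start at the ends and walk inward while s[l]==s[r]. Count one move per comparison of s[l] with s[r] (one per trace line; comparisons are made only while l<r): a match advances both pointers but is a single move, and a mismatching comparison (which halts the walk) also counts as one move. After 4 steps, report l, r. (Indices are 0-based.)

[0,11] 'c'=='c' → l++,r--
[1,10] 'e'=='e' → l++,r--
[2,9] 'c'=='c' → l++,r--
[3,8] 'e'=='e' → l++,r--

l=4, r=7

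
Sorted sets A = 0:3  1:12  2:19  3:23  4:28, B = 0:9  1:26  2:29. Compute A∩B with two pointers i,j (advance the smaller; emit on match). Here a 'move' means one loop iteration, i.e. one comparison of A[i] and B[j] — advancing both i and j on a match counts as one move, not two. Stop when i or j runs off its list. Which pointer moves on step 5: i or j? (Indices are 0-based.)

i=0 j=0: 3<9, i++
i=1 j=0: 12>9, j++
i=1 j=1: 12<26, i++
i=2 j=1: 19<26, i++
i=3 j=1: 23<26, i++

i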